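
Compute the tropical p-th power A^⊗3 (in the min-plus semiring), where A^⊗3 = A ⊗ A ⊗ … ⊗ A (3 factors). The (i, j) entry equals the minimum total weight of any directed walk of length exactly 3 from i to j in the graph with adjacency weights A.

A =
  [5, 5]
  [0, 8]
A^⊗3 =
  [10, 10]
  [5, 10]

Each entry (A^⊗3)_ij equals the minimum over all length-3 walks i = v_0 → v_1 → … → v_3 = j of Σ_t A[v_t][v_{t+1}]. For example, for (i, j) = (0, 1) we minimise over 4 possible intermediate vertex sequences; the minimum is 10, attained along the walk 0 → 1 → 0 → 1.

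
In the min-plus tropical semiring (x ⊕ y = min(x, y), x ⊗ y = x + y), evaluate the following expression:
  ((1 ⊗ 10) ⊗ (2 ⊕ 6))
((1 ⊗ 10) ⊗ (2 ⊕ 6)) = 13

Expand innermost to outermost. Recall ⊕ takes the minimum of its arguments and ⊗ takes their sum. Working out the expression ((1 ⊗ 10) ⊗ (2 ⊕ 6)) gives 13.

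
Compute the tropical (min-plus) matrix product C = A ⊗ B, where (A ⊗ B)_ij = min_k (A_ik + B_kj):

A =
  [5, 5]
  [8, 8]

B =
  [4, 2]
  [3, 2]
A ⊗ B =
  [8, 7]
  [11, 10]

Apply the min-plus product entry-by-entry:
  C[0][0] = min over k of (A[0][0] + B[0][0] = 5 + 4 = 9, A[0][1] + B[1][0] = 5 + 3 = 8) = 8 (attained at k = 1)
  C[0][1] = min over k of (A[0][0] + B[0][1] = 5 + 2 = 7, A[0][1] + B[1][1] = 5 + 2 = 7) = 7 (attained at k = 0)
  C[1][0] = min over k of (A[1][0] + B[0][0] = 8 + 4 = 12, A[1][1] + B[1][0] = 8 + 3 = 11) = 11 (attained at k = 1)
  C[1][1] = min over k of (A[1][0] + B[0][1] = 8 + 2 = 10, A[1][1] + B[1][1] = 8 + 2 = 10) = 10 (attained at k = 0)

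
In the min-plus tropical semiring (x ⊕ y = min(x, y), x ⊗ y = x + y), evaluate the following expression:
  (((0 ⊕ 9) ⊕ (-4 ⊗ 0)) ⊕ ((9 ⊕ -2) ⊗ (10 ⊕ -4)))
(((0 ⊕ 9) ⊕ (-4 ⊗ 0)) ⊕ ((9 ⊕ -2) ⊗ (10 ⊕ -4))) = -6

Expand innermost to outermost. Recall ⊕ takes the minimum of its arguments and ⊗ takes their sum. Working out the expression (((0 ⊕ 9) ⊕ (-4 ⊗ 0)) ⊕ ((9 ⊕ -2) ⊗ (10 ⊕ -4))) gives -6.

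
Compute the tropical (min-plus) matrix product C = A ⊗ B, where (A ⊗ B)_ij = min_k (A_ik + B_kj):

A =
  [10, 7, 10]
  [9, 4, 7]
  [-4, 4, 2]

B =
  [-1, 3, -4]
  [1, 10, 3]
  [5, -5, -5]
A ⊗ B =
  [8, 5, 5]
  [5, 2, 2]
  [-5, -3, -8]

Apply the min-plus product entry-by-entry:
  C[0][0] = min over k of (A[0][0] + B[0][0] = 10 + -1 = 9, A[0][1] + B[1][0] = 7 + 1 = 8, A[0][2] + B[2][0] = 10 + 5 = 15) = 8 (attained at k = 1)
  C[0][1] = min over k of (A[0][0] + B[0][1] = 10 + 3 = 13, A[0][1] + B[1][1] = 7 + 10 = 17, A[0][2] + B[2][1] = 10 + -5 = 5) = 5 (attained at k = 2)
  C[0][2] = min over k of (A[0][0] + B[0][2] = 10 + -4 = 6, A[0][1] + B[1][2] = 7 + 3 = 10, A[0][2] + B[2][2] = 10 + -5 = 5) = 5 (attained at k = 2)
  C[1][0] = min over k of (A[1][0] + B[0][0] = 9 + -1 = 8, A[1][1] + B[1][0] = 4 + 1 = 5, A[1][2] + B[2][0] = 7 + 5 = 12) = 5 (attained at k = 1)
  C[1][1] = min over k of (A[1][0] + B[0][1] = 9 + 3 = 12, A[1][1] + B[1][1] = 4 + 10 = 14, A[1][2] + B[2][1] = 7 + -5 = 2) = 2 (attained at k = 2)
  C[1][2] = min over k of (A[1][0] + B[0][2] = 9 + -4 = 5, A[1][1] + B[1][2] = 4 + 3 = 7, A[1][2] + B[2][2] = 7 + -5 = 2) = 2 (attained at k = 2)
  C[2][0] = min over k of (A[2][0] + B[0][0] = -4 + -1 = -5, A[2][1] + B[1][0] = 4 + 1 = 5, A[2][2] + B[2][0] = 2 + 5 = 7) = -5 (attained at k = 0)
  C[2][1] = min over k of (A[2][0] + B[0][1] = -4 + 3 = -1, A[2][1] + B[1][1] = 4 + 10 = 14, A[2][2] + B[2][1] = 2 + -5 = -3) = -3 (attained at k = 2)
  C[2][2] = min over k of (A[2][0] + B[0][2] = -4 + -4 = -8, A[2][1] + B[1][2] = 4 + 3 = 7, A[2][2] + B[2][2] = 2 + -5 = -3) = -8 (attained at k = 0)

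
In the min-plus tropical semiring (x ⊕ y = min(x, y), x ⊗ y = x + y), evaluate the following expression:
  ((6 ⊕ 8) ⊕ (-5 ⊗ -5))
((6 ⊕ 8) ⊕ (-5 ⊗ -5)) = -10

Expand innermost to outermost. Recall ⊕ takes the minimum of its arguments and ⊗ takes their sum. Working out the expression ((6 ⊕ 8) ⊕ (-5 ⊗ -5)) gives -10.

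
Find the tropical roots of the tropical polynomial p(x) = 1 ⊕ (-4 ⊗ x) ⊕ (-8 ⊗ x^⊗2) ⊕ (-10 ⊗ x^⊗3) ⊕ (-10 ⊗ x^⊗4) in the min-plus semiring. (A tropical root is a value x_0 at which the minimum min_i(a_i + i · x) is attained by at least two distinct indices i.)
Roots: {0, 2, 4, 5}

Each tropical root is a break point of the lower envelope of the lines y = a_i + i · x (there are 5 lines, with slopes 0, 1, ..., 4). Only the lines that attain the minimum somewhere contribute to roots; other lines are dominated. Here the surviving (envelope) indices are i = 4, i = 3, i = 2, i = 1, i = 0.
Intersections between consecutive envelope lines give the roots: for adjacent envelope indices i < j the intersection is x = (a_i − a_j) / (j − i). Reading off the sorted break points: {0, 2, 4, 5}.
Verification: at each break x_0, at least two indices attain the minimum of min_i(a_i + i · x_0).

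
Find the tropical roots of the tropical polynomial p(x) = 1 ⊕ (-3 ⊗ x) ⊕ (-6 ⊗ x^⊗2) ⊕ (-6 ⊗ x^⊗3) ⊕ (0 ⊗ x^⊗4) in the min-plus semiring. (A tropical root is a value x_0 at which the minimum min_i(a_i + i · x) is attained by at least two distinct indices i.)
Roots: {-6, 0, 3, 4}

Each tropical root is a break point of the lower envelope of the lines y = a_i + i · x (there are 5 lines, with slopes 0, 1, ..., 4). Only the lines that attain the minimum somewhere contribute to roots; other lines are dominated. Here the surviving (envelope) indices are i = 4, i = 3, i = 2, i = 1, i = 0.
Intersections between consecutive envelope lines give the roots: for adjacent envelope indices i < j the intersection is x = (a_i − a_j) / (j − i). Reading off the sorted break points: {-6, 0, 3, 4}.
Verification: at each break x_0, at least two indices attain the minimum of min_i(a_i + i · x_0).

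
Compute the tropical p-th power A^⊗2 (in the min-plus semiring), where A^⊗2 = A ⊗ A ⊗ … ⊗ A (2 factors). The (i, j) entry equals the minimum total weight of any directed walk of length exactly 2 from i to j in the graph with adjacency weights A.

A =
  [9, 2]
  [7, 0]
A^⊗2 =
  [9, 2]
  [7, 0]

Each entry (A^⊗2)_ij equals the minimum over all length-2 walks i = v_0 → v_1 → … → v_2 = j of Σ_t A[v_t][v_{t+1}]. For example, for (i, j) = (0, 1) we minimise over 2 possible intermediate vertex sequences; the minimum is 2, attained along the walk 0 → 1 → 1.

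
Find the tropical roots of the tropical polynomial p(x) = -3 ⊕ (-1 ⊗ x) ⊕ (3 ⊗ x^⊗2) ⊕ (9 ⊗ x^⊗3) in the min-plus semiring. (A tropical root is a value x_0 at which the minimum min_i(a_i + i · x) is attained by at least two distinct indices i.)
Roots: {-6, -4, -2}

Each tropical root is a break point of the lower envelope of the lines y = a_i + i · x (there are 4 lines, with slopes 0, 1, ..., 3). Only the lines that attain the minimum somewhere contribute to roots; other lines are dominated. Here the surviving (envelope) indices are i = 3, i = 2, i = 1, i = 0.
Intersections between consecutive envelope lines give the roots: for adjacent envelope indices i < j the intersection is x = (a_i − a_j) / (j − i). Reading off the sorted break points: {-6, -4, -2}.
Verification: at each break x_0, at least two indices attain the minimum of min_i(a_i + i · x_0).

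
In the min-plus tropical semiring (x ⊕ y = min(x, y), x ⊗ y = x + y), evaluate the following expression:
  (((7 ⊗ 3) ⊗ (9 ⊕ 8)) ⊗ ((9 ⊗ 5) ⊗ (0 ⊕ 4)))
(((7 ⊗ 3) ⊗ (9 ⊕ 8)) ⊗ ((9 ⊗ 5) ⊗ (0 ⊕ 4))) = 32

Expand innermost to outermost. Recall ⊕ takes the minimum of its arguments and ⊗ takes their sum. Working out the expression (((7 ⊗ 3) ⊗ (9 ⊕ 8)) ⊗ ((9 ⊗ 5) ⊗ (0 ⊕ 4))) gives 32.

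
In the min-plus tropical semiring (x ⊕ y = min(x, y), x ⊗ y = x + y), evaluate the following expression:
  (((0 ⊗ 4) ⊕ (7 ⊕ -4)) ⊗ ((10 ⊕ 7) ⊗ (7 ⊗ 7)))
(((0 ⊗ 4) ⊕ (7 ⊕ -4)) ⊗ ((10 ⊕ 7) ⊗ (7 ⊗ 7))) = 17

Expand innermost to outermost. Recall ⊕ takes the minimum of its arguments and ⊗ takes their sum. Working out the expression (((0 ⊗ 4) ⊕ (7 ⊕ -4)) ⊗ ((10 ⊕ 7) ⊗ (7 ⊗ 7))) gives 17.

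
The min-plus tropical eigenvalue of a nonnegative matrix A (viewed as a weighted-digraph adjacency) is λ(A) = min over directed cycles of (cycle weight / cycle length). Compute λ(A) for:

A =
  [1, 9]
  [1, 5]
λ(A) = 1

Enumerate directed cycles and compute their means (weight / length). Sample:
  cycle 0 → 0: weight = 1, length = 1, mean = 1/1 ≈ 1.000
  cycle 1 → 1: weight = 5, length = 1, mean = 5/1 ≈ 5.000
  cycle 0 → 1 → 0: weight = 10, length = 2, mean = 10/2 ≈ 5.000
  cycle 1 → 0 → 1: weight = 10, length = 2, mean = 10/2 ≈ 5.000
Minimum mean = 1.000, attained e.g. along the cycle 0 → 0 with weight 1 and length 1. So λ(A) = 1/1 = 1.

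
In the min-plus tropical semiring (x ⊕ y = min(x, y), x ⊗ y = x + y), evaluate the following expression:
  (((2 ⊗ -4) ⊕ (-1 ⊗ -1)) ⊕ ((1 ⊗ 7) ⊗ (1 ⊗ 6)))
(((2 ⊗ -4) ⊕ (-1 ⊗ -1)) ⊕ ((1 ⊗ 7) ⊗ (1 ⊗ 6))) = -2

Expand innermost to outermost. Recall ⊕ takes the minimum of its arguments and ⊗ takes their sum. Working out the expression (((2 ⊗ -4) ⊕ (-1 ⊗ -1)) ⊕ ((1 ⊗ 7) ⊗ (1 ⊗ 6))) gives -2.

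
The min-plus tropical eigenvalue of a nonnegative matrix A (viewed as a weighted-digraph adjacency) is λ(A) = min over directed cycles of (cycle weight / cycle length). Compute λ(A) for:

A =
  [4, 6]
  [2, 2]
λ(A) = 2

Enumerate directed cycles and compute their means (weight / length). Sample:
  cycle 0 → 0: weight = 4, length = 1, mean = 4/1 ≈ 4.000
  cycle 1 → 1: weight = 2, length = 1, mean = 2/1 ≈ 2.000
  cycle 0 → 1 → 0: weight = 8, length = 2, mean = 8/2 ≈ 4.000
  cycle 1 → 0 → 1: weight = 8, length = 2, mean = 8/2 ≈ 4.000
Minimum mean = 2.000, attained e.g. along the cycle 1 → 1 with weight 2 and length 1. So λ(A) = 2/1 = 2.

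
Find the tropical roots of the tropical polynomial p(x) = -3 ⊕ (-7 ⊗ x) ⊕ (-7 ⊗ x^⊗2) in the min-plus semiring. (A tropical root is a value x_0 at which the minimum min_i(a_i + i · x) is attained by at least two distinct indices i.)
Roots: {0, 4}

Each tropical root is a break point of the lower envelope of the lines y = a_i + i · x (there are 3 lines, with slopes 0, 1, ..., 2). Only the lines that attain the minimum somewhere contribute to roots; other lines are dominated. Here the surviving (envelope) indices are i = 2, i = 1, i = 0.
Intersections between consecutive envelope lines give the roots: for adjacent envelope indices i < j the intersection is x = (a_i − a_j) / (j − i). Reading off the sorted break points: {0, 4}.
Verification: at each break x_0, at least two indices attain the minimum of min_i(a_i + i · x_0).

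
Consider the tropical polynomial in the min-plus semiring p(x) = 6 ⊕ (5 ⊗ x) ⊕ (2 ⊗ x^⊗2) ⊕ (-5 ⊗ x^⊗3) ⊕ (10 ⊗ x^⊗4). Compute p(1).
p(1) = -2

A tropical monomial a ⊗ x^⊗i evaluates to a + i · x. Evaluating each term at x = 1:
  Term 0 contributes 6 + 0 · 1 = 6
  Term 1 contributes 5 + 1 · 1 = 6
  Term 2 contributes 2 + 2 · 1 = 4
  Term 3 contributes -5 + 3 · 1 = -2
  Term 4 contributes 10 + 4 · 1 = 14
p(1) = ⊕ of these = min[6, 6, 4, -2, 14] = -2.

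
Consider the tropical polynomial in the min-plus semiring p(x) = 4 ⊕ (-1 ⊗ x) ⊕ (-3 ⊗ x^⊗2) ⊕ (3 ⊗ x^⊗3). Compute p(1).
p(1) = -1

A tropical monomial a ⊗ x^⊗i evaluates to a + i · x. Evaluating each term at x = 1:
  Term 0 contributes 4 + 0 · 1 = 4
  Term 1 contributes -1 + 1 · 1 = 0
  Term 2 contributes -3 + 2 · 1 = -1
  Term 3 contributes 3 + 3 · 1 = 6
p(1) = ⊕ of these = min[4, 0, -1, 6] = -1.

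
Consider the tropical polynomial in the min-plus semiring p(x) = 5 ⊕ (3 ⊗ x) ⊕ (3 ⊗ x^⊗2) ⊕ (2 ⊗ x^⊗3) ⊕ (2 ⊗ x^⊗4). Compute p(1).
p(1) = 4

A tropical monomial a ⊗ x^⊗i evaluates to a + i · x. Evaluating each term at x = 1:
  Term 0 contributes 5 + 0 · 1 = 5
  Term 1 contributes 3 + 1 · 1 = 4
  Term 2 contributes 3 + 2 · 1 = 5
  Term 3 contributes 2 + 3 · 1 = 5
  Term 4 contributes 2 + 4 · 1 = 6
p(1) = ⊕ of these = min[5, 4, 5, 5, 6] = 4.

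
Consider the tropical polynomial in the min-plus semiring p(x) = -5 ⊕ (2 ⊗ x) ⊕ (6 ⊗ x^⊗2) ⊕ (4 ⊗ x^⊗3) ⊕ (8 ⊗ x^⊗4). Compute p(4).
p(4) = -5

A tropical monomial a ⊗ x^⊗i evaluates to a + i · x. Evaluating each term at x = 4:
  Term 0 contributes -5 + 0 · 4 = -5
  Term 1 contributes 2 + 1 · 4 = 6
  Term 2 contributes 6 + 2 · 4 = 14
  Term 3 contributes 4 + 3 · 4 = 16
  Term 4 contributes 8 + 4 · 4 = 24
p(4) = ⊕ of these = min[-5, 6, 14, 16, 24] = -5.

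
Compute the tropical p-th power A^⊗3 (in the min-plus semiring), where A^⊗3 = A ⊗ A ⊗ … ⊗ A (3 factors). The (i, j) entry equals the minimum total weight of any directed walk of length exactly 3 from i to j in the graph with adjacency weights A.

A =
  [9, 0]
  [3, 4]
A^⊗3 =
  [7, 3]
  [6, 7]

Each entry (A^⊗3)_ij equals the minimum over all length-3 walks i = v_0 → v_1 → … → v_3 = j of Σ_t A[v_t][v_{t+1}]. For example, for (i, j) = (0, 1) we minimise over 4 possible intermediate vertex sequences; the minimum is 3, attained along the walk 0 → 1 → 0 → 1.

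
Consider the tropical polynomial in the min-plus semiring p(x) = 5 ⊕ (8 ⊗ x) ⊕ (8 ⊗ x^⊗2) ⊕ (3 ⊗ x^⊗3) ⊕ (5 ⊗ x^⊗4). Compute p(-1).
p(-1) = 0

A tropical monomial a ⊗ x^⊗i evaluates to a + i · x. Evaluating each term at x = -1:
  Term 0 contributes 5 + 0 · -1 = 5
  Term 1 contributes 8 + 1 · -1 = 7
  Term 2 contributes 8 + 2 · -1 = 6
  Term 3 contributes 3 + 3 · -1 = 0
  Term 4 contributes 5 + 4 · -1 = 1
p(-1) = ⊕ of these = min[5, 7, 6, 0, 1] = 0.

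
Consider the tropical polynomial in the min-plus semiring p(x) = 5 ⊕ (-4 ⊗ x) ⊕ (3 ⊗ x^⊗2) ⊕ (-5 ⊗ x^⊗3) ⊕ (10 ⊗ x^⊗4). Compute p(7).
p(7) = 3

A tropical monomial a ⊗ x^⊗i evaluates to a + i · x. Evaluating each term at x = 7:
  Term 0 contributes 5 + 0 · 7 = 5
  Term 1 contributes -4 + 1 · 7 = 3
  Term 2 contributes 3 + 2 · 7 = 17
  Term 3 contributes -5 + 3 · 7 = 16
  Term 4 contributes 10 + 4 · 7 = 38
p(7) = ⊕ of these = min[5, 3, 17, 16, 38] = 3.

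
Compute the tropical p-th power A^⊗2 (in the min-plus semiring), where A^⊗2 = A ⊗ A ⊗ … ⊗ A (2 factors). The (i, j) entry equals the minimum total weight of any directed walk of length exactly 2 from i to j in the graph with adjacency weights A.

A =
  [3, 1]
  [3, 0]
A^⊗2 =
  [4, 1]
  [3, 0]

Each entry (A^⊗2)_ij equals the minimum over all length-2 walks i = v_0 → v_1 → … → v_2 = j of Σ_t A[v_t][v_{t+1}]. For example, for (i, j) = (0, 1) we minimise over 2 possible intermediate vertex sequences; the minimum is 1, attained along the walk 0 → 1 → 1.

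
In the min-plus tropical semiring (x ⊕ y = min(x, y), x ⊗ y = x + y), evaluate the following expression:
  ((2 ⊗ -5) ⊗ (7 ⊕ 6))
((2 ⊗ -5) ⊗ (7 ⊕ 6)) = 3

Expand innermost to outermost. Recall ⊕ takes the minimum of its arguments and ⊗ takes their sum. Working out the expression ((2 ⊗ -5) ⊗ (7 ⊕ 6)) gives 3.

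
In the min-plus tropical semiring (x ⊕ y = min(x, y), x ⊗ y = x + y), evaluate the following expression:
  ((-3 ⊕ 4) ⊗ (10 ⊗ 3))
((-3 ⊕ 4) ⊗ (10 ⊗ 3)) = 10

Expand innermost to outermost. Recall ⊕ takes the minimum of its arguments and ⊗ takes their sum. Working out the expression ((-3 ⊕ 4) ⊗ (10 ⊗ 3)) gives 10.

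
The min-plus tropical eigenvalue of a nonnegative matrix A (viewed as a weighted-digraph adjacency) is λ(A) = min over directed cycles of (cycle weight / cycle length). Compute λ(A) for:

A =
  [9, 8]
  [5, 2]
λ(A) = 2

Enumerate directed cycles and compute their means (weight / length). Sample:
  cycle 0 → 0: weight = 9, length = 1, mean = 9/1 ≈ 9.000
  cycle 1 → 1: weight = 2, length = 1, mean = 2/1 ≈ 2.000
  cycle 0 → 1 → 0: weight = 13, length = 2, mean = 13/2 ≈ 6.500
  cycle 1 → 0 → 1: weight = 13, length = 2, mean = 13/2 ≈ 6.500
Minimum mean = 2.000, attained e.g. along the cycle 1 → 1 with weight 2 and length 1. So λ(A) = 2/1 = 2.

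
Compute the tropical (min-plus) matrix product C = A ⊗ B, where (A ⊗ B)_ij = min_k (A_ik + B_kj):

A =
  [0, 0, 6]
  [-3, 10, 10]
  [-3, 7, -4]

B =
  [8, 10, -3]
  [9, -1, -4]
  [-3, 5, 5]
A ⊗ B =
  [3, -1, -4]
  [5, 7, -6]
  [-7, 1, -6]

Apply the min-plus product entry-by-entry:
  C[0][0] = min over k of (A[0][0] + B[0][0] = 0 + 8 = 8, A[0][1] + B[1][0] = 0 + 9 = 9, A[0][2] + B[2][0] = 6 + -3 = 3) = 3 (attained at k = 2)
  C[0][1] = min over k of (A[0][0] + B[0][1] = 0 + 10 = 10, A[0][1] + B[1][1] = 0 + -1 = -1, A[0][2] + B[2][1] = 6 + 5 = 11) = -1 (attained at k = 1)
  C[0][2] = min over k of (A[0][0] + B[0][2] = 0 + -3 = -3, A[0][1] + B[1][2] = 0 + -4 = -4, A[0][2] + B[2][2] = 6 + 5 = 11) = -4 (attained at k = 1)
  C[1][0] = min over k of (A[1][0] + B[0][0] = -3 + 8 = 5, A[1][1] + B[1][0] = 10 + 9 = 19, A[1][2] + B[2][0] = 10 + -3 = 7) = 5 (attained at k = 0)
  C[1][1] = min over k of (A[1][0] + B[0][1] = -3 + 10 = 7, A[1][1] + B[1][1] = 10 + -1 = 9, A[1][2] + B[2][1] = 10 + 5 = 15) = 7 (attained at k = 0)
  C[1][2] = min over k of (A[1][0] + B[0][2] = -3 + -3 = -6, A[1][1] + B[1][2] = 10 + -4 = 6, A[1][2] + B[2][2] = 10 + 5 = 15) = -6 (attained at k = 0)
  C[2][0] = min over k of (A[2][0] + B[0][0] = -3 + 8 = 5, A[2][1] + B[1][0] = 7 + 9 = 16, A[2][2] + B[2][0] = -4 + -3 = -7) = -7 (attained at k = 2)
  C[2][1] = min over k of (A[2][0] + B[0][1] = -3 + 10 = 7, A[2][1] + B[1][1] = 7 + -1 = 6, A[2][2] + B[2][1] = -4 + 5 = 1) = 1 (attained at k = 2)
  C[2][2] = min over k of (A[2][0] + B[0][2] = -3 + -3 = -6, A[2][1] + B[1][2] = 7 + -4 = 3, A[2][2] + B[2][2] = -4 + 5 = 1) = -6 (attained at k = 0)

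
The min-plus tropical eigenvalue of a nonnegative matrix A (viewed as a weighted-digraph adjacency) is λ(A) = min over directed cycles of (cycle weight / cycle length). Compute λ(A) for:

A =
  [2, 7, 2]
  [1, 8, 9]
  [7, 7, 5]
λ(A) = 2

Enumerate directed cycles and compute their means (weight / length). Sample:
  cycle 0 → 0: weight = 2, length = 1, mean = 2/1 ≈ 2.000
  cycle 1 → 1: weight = 8, length = 1, mean = 8/1 ≈ 8.000
  cycle 2 → 2: weight = 5, length = 1, mean = 5/1 ≈ 5.000
  cycle 0 → 1 → 0: weight = 8, length = 2, mean = 8/2 ≈ 4.000
  cycle 0 → 2 → 0: weight = 9, length = 2, mean = 9/2 ≈ 4.500
  cycle 1 → 0 → 1: weight = 8, length = 2, mean = 8/2 ≈ 4.000
Minimum mean = 2.000, attained e.g. along the cycle 0 → 0 with weight 2 and length 1. So λ(A) = 2/1 = 2.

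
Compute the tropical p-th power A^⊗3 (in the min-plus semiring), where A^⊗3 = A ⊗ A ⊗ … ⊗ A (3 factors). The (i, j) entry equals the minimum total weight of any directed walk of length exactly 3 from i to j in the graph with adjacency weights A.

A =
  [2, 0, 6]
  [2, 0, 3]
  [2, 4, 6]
A^⊗3 =
  [2, 0, 3]
  [2, 0, 3]
  [4, 2, 5]

Each entry (A^⊗3)_ij equals the minimum over all length-3 walks i = v_0 → v_1 → … → v_3 = j of Σ_t A[v_t][v_{t+1}]. For example, for (i, j) = (0, 2) we minimise over 9 possible intermediate vertex sequences; the minimum is 3, attained along the walk 0 → 1 → 1 → 2.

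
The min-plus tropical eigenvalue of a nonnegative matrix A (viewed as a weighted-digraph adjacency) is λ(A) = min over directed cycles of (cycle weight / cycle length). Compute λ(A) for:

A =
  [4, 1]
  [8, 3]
λ(A) = 3

Enumerate directed cycles and compute their means (weight / length). Sample:
  cycle 0 → 0: weight = 4, length = 1, mean = 4/1 ≈ 4.000
  cycle 1 → 1: weight = 3, length = 1, mean = 3/1 ≈ 3.000
  cycle 0 → 1 → 0: weight = 9, length = 2, mean = 9/2 ≈ 4.500
  cycle 1 → 0 → 1: weight = 9, length = 2, mean = 9/2 ≈ 4.500
Minimum mean = 3.000, attained e.g. along the cycle 1 → 1 with weight 3 and length 1. So λ(A) = 3/1 = 3.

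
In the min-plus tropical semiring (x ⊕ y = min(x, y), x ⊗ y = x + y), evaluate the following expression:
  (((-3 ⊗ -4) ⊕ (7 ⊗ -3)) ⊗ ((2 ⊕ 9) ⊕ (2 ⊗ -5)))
(((-3 ⊗ -4) ⊕ (7 ⊗ -3)) ⊗ ((2 ⊕ 9) ⊕ (2 ⊗ -5))) = -10

Expand innermost to outermost. Recall ⊕ takes the minimum of its arguments and ⊗ takes their sum. Working out the expression (((-3 ⊗ -4) ⊕ (7 ⊗ -3)) ⊗ ((2 ⊕ 9) ⊕ (2 ⊗ -5))) gives -10.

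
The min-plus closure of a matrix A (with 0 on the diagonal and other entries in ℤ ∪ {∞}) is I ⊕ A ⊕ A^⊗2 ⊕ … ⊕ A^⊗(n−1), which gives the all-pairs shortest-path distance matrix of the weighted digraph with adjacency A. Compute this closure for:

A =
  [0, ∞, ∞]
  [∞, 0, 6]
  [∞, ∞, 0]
Closure =
  [0, ∞, ∞]
  [∞, 0, 6]
  [∞, ∞, 0]

This is the Floyd-Warshall all-pairs shortest-path computation. For each intermediate vertex k = 0, 1, …, 2, update dist[i][j] ← min(dist[i][j], dist[i][k] + dist[k][j]). The final matrix gives, for each (i, j), the minimum total weight of any directed path from i to j (possibly empty when i = j).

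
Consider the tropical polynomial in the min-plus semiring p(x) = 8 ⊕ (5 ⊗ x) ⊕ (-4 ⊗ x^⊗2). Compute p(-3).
p(-3) = -10

A tropical monomial a ⊗ x^⊗i evaluates to a + i · x. Evaluating each term at x = -3:
  Term 0 contributes 8 + 0 · -3 = 8
  Term 1 contributes 5 + 1 · -3 = 2
  Term 2 contributes -4 + 2 · -3 = -10
p(-3) = ⊕ of these = min[8, 2, -10] = -10.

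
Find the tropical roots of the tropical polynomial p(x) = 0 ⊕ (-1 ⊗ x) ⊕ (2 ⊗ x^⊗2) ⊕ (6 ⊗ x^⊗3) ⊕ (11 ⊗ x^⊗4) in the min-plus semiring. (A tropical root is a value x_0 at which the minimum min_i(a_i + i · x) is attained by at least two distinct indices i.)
Roots: {-5, -4, -3, 1}

Each tropical root is a break point of the lower envelope of the lines y = a_i + i · x (there are 5 lines, with slopes 0, 1, ..., 4). Only the lines that attain the minimum somewhere contribute to roots; other lines are dominated. Here the surviving (envelope) indices are i = 4, i = 3, i = 2, i = 1, i = 0.
Intersections between consecutive envelope lines give the roots: for adjacent envelope indices i < j the intersection is x = (a_i − a_j) / (j − i). Reading off the sorted break points: {-5, -4, -3, 1}.
Verification: at each break x_0, at least two indices attain the minimum of min_i(a_i + i · x_0).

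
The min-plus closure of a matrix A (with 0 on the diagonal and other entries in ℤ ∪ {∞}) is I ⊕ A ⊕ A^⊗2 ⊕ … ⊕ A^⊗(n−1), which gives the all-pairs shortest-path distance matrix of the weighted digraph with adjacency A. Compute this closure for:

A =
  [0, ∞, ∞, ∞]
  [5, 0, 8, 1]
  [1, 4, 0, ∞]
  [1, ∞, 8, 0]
Closure =
  [0, ∞, ∞, ∞]
  [2, 0, 8, 1]
  [1, 4, 0, 5]
  [1, 12, 8, 0]

This is the Floyd-Warshall all-pairs shortest-path computation. For each intermediate vertex k = 0, 1, …, 3, update dist[i][j] ← min(dist[i][j], dist[i][k] + dist[k][j]). The final matrix gives, for each (i, j), the minimum total weight of any directed path from i to j (possibly empty when i = j).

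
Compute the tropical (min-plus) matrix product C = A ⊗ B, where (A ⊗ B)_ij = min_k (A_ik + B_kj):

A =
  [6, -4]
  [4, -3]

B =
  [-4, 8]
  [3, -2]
A ⊗ B =
  [-1, -6]
  [0, -5]

Apply the min-plus product entry-by-entry:
  C[0][0] = min over k of (A[0][0] + B[0][0] = 6 + -4 = 2, A[0][1] + B[1][0] = -4 + 3 = -1) = -1 (attained at k = 1)
  C[0][1] = min over k of (A[0][0] + B[0][1] = 6 + 8 = 14, A[0][1] + B[1][1] = -4 + -2 = -6) = -6 (attained at k = 1)
  C[1][0] = min over k of (A[1][0] + B[0][0] = 4 + -4 = 0, A[1][1] + B[1][0] = -3 + 3 = 0) = 0 (attained at k = 0)
  C[1][1] = min over k of (A[1][0] + B[0][1] = 4 + 8 = 12, A[1][1] + B[1][1] = -3 + -2 = -5) = -5 (attained at k = 1)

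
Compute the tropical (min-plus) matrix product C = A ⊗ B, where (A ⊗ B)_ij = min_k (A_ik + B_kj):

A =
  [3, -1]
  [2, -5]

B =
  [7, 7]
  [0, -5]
A ⊗ B =
  [-1, -6]
  [-5, -10]

Apply the min-plus product entry-by-entry:
  C[0][0] = min over k of (A[0][0] + B[0][0] = 3 + 7 = 10, A[0][1] + B[1][0] = -1 + 0 = -1) = -1 (attained at k = 1)
  C[0][1] = min over k of (A[0][0] + B[0][1] = 3 + 7 = 10, A[0][1] + B[1][1] = -1 + -5 = -6) = -6 (attained at k = 1)
  C[1][0] = min over k of (A[1][0] + B[0][0] = 2 + 7 = 9, A[1][1] + B[1][0] = -5 + 0 = -5) = -5 (attained at k = 1)
  C[1][1] = min over k of (A[1][0] + B[0][1] = 2 + 7 = 9, A[1][1] + B[1][1] = -5 + -5 = -10) = -10 (attained at k = 1)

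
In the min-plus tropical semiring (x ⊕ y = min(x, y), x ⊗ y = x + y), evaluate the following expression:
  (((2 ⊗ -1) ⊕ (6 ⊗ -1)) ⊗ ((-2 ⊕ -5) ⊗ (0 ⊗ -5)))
(((2 ⊗ -1) ⊕ (6 ⊗ -1)) ⊗ ((-2 ⊕ -5) ⊗ (0 ⊗ -5))) = -9

Expand innermost to outermost. Recall ⊕ takes the minimum of its arguments and ⊗ takes their sum. Working out the expression (((2 ⊗ -1) ⊕ (6 ⊗ -1)) ⊗ ((-2 ⊕ -5) ⊗ (0 ⊗ -5))) gives -9.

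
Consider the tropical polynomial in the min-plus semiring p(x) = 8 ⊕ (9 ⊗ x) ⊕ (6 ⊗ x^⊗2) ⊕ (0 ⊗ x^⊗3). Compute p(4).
p(4) = 8

A tropical monomial a ⊗ x^⊗i evaluates to a + i · x. Evaluating each term at x = 4:
  Term 0 contributes 8 + 0 · 4 = 8
  Term 1 contributes 9 + 1 · 4 = 13
  Term 2 contributes 6 + 2 · 4 = 14
  Term 3 contributes 0 + 3 · 4 = 12
p(4) = ⊕ of these = min[8, 13, 14, 12] = 8.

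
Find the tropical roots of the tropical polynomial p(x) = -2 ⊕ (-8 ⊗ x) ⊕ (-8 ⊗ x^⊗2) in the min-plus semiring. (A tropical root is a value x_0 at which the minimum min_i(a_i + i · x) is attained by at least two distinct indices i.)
Roots: {0, 6}

Each tropical root is a break point of the lower envelope of the lines y = a_i + i · x (there are 3 lines, with slopes 0, 1, ..., 2). Only the lines that attain the minimum somewhere contribute to roots; other lines are dominated. Here the surviving (envelope) indices are i = 2, i = 1, i = 0.
Intersections between consecutive envelope lines give the roots: for adjacent envelope indices i < j the intersection is x = (a_i − a_j) / (j − i). Reading off the sorted break points: {0, 6}.
Verification: at each break x_0, at least two indices attain the minimum of min_i(a_i + i · x_0).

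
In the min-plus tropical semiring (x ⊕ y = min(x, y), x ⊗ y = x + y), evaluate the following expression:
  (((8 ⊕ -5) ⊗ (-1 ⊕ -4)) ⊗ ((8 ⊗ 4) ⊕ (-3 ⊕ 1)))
(((8 ⊕ -5) ⊗ (-1 ⊕ -4)) ⊗ ((8 ⊗ 4) ⊕ (-3 ⊕ 1))) = -12

Expand innermost to outermost. Recall ⊕ takes the minimum of its arguments and ⊗ takes their sum. Working out the expression (((8 ⊕ -5) ⊗ (-1 ⊕ -4)) ⊗ ((8 ⊗ 4) ⊕ (-3 ⊕ 1))) gives -12.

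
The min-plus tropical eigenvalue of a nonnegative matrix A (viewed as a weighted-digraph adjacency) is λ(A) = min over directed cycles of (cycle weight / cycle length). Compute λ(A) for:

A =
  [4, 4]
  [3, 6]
λ(A) = 7/2

Enumerate directed cycles and compute their means (weight / length). Sample:
  cycle 0 → 0: weight = 4, length = 1, mean = 4/1 ≈ 4.000
  cycle 1 → 1: weight = 6, length = 1, mean = 6/1 ≈ 6.000
  cycle 0 → 1 → 0: weight = 7, length = 2, mean = 7/2 ≈ 3.500
  cycle 1 → 0 → 1: weight = 7, length = 2, mean = 7/2 ≈ 3.500
Minimum mean = 3.500, attained e.g. along the cycle 0 → 1 → 0 with weight 7 and length 2. So λ(A) = 7/2 = 7/2.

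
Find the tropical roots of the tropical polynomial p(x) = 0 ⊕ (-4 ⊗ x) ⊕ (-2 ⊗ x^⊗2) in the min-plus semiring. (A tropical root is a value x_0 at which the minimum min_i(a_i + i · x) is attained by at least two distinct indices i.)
Roots: {-2, 4}

Each tropical root is a break point of the lower envelope of the lines y = a_i + i · x (there are 3 lines, with slopes 0, 1, ..., 2). Only the lines that attain the minimum somewhere contribute to roots; other lines are dominated. Here the surviving (envelope) indices are i = 2, i = 1, i = 0.
Intersections between consecutive envelope lines give the roots: for adjacent envelope indices i < j the intersection is x = (a_i − a_j) / (j − i). Reading off the sorted break points: {-2, 4}.
Verification: at each break x_0, at least two indices attain the minimum of min_i(a_i + i · x_0).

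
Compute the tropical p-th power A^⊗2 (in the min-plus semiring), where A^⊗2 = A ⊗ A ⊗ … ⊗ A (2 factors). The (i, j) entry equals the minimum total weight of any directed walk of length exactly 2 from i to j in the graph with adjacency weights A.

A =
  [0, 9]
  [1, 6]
A^⊗2 =
  [0, 9]
  [1, 10]

Each entry (A^⊗2)_ij equals the minimum over all length-2 walks i = v_0 → v_1 → … → v_2 = j of Σ_t A[v_t][v_{t+1}]. For example, for (i, j) = (0, 1) we minimise over 2 possible intermediate vertex sequences; the minimum is 9, attained along the walk 0 → 0 → 1.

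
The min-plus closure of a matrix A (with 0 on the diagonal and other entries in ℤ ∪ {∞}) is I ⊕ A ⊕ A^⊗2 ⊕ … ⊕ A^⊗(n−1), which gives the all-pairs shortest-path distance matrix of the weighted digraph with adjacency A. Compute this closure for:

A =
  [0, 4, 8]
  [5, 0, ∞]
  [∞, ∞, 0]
Closure =
  [0, 4, 8]
  [5, 0, 13]
  [∞, ∞, 0]

This is the Floyd-Warshall all-pairs shortest-path computation. For each intermediate vertex k = 0, 1, …, 2, update dist[i][j] ← min(dist[i][j], dist[i][k] + dist[k][j]). The final matrix gives, for each (i, j), the minimum total weight of any directed path from i to j (possibly empty when i = j).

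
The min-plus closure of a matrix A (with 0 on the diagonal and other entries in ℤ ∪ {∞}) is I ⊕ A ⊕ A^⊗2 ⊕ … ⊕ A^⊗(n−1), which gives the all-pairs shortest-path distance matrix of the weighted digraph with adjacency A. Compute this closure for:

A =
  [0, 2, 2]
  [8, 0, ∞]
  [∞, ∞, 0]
Closure =
  [0, 2, 2]
  [8, 0, 10]
  [∞, ∞, 0]

This is the Floyd-Warshall all-pairs shortest-path computation. For each intermediate vertex k = 0, 1, …, 2, update dist[i][j] ← min(dist[i][j], dist[i][k] + dist[k][j]). The final matrix gives, for each (i, j), the minimum total weight of any directed path from i to j (possibly empty when i = j).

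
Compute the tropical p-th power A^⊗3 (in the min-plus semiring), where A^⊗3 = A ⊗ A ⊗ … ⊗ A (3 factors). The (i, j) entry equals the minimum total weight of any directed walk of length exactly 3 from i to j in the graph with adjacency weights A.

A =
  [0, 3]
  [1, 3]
A^⊗3 =
  [0, 3]
  [1, 4]

Each entry (A^⊗3)_ij equals the minimum over all length-3 walks i = v_0 → v_1 → … → v_3 = j of Σ_t A[v_t][v_{t+1}]. For example, for (i, j) = (0, 1) we minimise over 4 possible intermediate vertex sequences; the minimum is 3, attained along the walk 0 → 0 → 0 → 1.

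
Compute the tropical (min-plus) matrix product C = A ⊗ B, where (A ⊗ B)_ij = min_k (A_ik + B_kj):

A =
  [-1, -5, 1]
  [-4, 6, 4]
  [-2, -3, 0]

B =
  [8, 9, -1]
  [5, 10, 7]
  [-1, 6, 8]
A ⊗ B =
  [0, 5, -2]
  [3, 5, -5]
  [-1, 6, -3]

Apply the min-plus product entry-by-entry:
  C[0][0] = min over k of (A[0][0] + B[0][0] = -1 + 8 = 7, A[0][1] + B[1][0] = -5 + 5 = 0, A[0][2] + B[2][0] = 1 + -1 = 0) = 0 (attained at k = 1)
  C[0][1] = min over k of (A[0][0] + B[0][1] = -1 + 9 = 8, A[0][1] + B[1][1] = -5 + 10 = 5, A[0][2] + B[2][1] = 1 + 6 = 7) = 5 (attained at k = 1)
  C[0][2] = min over k of (A[0][0] + B[0][2] = -1 + -1 = -2, A[0][1] + B[1][2] = -5 + 7 = 2, A[0][2] + B[2][2] = 1 + 8 = 9) = -2 (attained at k = 0)
  C[1][0] = min over k of (A[1][0] + B[0][0] = -4 + 8 = 4, A[1][1] + B[1][0] = 6 + 5 = 11, A[1][2] + B[2][0] = 4 + -1 = 3) = 3 (attained at k = 2)
  C[1][1] = min over k of (A[1][0] + B[0][1] = -4 + 9 = 5, A[1][1] + B[1][1] = 6 + 10 = 16, A[1][2] + B[2][1] = 4 + 6 = 10) = 5 (attained at k = 0)
  C[1][2] = min over k of (A[1][0] + B[0][2] = -4 + -1 = -5, A[1][1] + B[1][2] = 6 + 7 = 13, A[1][2] + B[2][2] = 4 + 8 = 12) = -5 (attained at k = 0)
  C[2][0] = min over k of (A[2][0] + B[0][0] = -2 + 8 = 6, A[2][1] + B[1][0] = -3 + 5 = 2, A[2][2] + B[2][0] = 0 + -1 = -1) = -1 (attained at k = 2)
  C[2][1] = min over k of (A[2][0] + B[0][1] = -2 + 9 = 7, A[2][1] + B[1][1] = -3 + 10 = 7, A[2][2] + B[2][1] = 0 + 6 = 6) = 6 (attained at k = 2)
  C[2][2] = min over k of (A[2][0] + B[0][2] = -2 + -1 = -3, A[2][1] + B[1][2] = -3 + 7 = 4, A[2][2] + B[2][2] = 0 + 8 = 8) = -3 (attained at k = 0)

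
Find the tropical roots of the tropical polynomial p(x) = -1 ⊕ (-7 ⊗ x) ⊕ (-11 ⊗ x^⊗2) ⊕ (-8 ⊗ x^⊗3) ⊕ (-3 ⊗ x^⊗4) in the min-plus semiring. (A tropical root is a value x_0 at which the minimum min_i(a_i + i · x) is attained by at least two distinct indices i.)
Roots: {-5, -3, 4, 6}

Each tropical root is a break point of the lower envelope of the lines y = a_i + i · x (there are 5 lines, with slopes 0, 1, ..., 4). Only the lines that attain the minimum somewhere contribute to roots; other lines are dominated. Here the surviving (envelope) indices are i = 4, i = 3, i = 2, i = 1, i = 0.
Intersections between consecutive envelope lines give the roots: for adjacent envelope indices i < j the intersection is x = (a_i − a_j) / (j − i). Reading off the sorted break points: {-5, -3, 4, 6}.
Verification: at each break x_0, at least two indices attain the minimum of min_i(a_i + i · x_0).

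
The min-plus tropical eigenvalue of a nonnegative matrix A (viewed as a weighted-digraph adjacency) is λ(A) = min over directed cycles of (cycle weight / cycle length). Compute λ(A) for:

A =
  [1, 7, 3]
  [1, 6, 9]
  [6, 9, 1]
λ(A) = 1

Enumerate directed cycles and compute their means (weight / length). Sample:
  cycle 0 → 0: weight = 1, length = 1, mean = 1/1 ≈ 1.000
  cycle 1 → 1: weight = 6, length = 1, mean = 6/1 ≈ 6.000
  cycle 2 → 2: weight = 1, length = 1, mean = 1/1 ≈ 1.000
  cycle 0 → 1 → 0: weight = 8, length = 2, mean = 8/2 ≈ 4.000
  cycle 0 → 2 → 0: weight = 9, length = 2, mean = 9/2 ≈ 4.500
  cycle 1 → 0 → 1: weight = 8, length = 2, mean = 8/2 ≈ 4.000
Minimum mean = 1.000, attained e.g. along the cycle 0 → 0 with weight 1 and length 1. So λ(A) = 1/1 = 1.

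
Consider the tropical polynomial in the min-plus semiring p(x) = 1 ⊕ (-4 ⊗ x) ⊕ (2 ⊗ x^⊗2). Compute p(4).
p(4) = 0

A tropical monomial a ⊗ x^⊗i evaluates to a + i · x. Evaluating each term at x = 4:
  Term 0 contributes 1 + 0 · 4 = 1
  Term 1 contributes -4 + 1 · 4 = 0
  Term 2 contributes 2 + 2 · 4 = 10
p(4) = ⊕ of these = min[1, 0, 10] = 0.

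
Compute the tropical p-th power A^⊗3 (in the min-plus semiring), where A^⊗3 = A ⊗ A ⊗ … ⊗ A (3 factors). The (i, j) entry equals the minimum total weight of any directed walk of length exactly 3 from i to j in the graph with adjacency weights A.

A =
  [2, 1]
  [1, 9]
A^⊗3 =
  [4, 3]
  [3, 4]

Each entry (A^⊗3)_ij equals the minimum over all length-3 walks i = v_0 → v_1 → … → v_3 = j of Σ_t A[v_t][v_{t+1}]. For example, for (i, j) = (0, 1) we minimise over 4 possible intermediate vertex sequences; the minimum is 3, attained along the walk 0 → 1 → 0 → 1.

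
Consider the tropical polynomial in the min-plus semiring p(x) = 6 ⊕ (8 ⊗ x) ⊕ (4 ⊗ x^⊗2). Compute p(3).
p(3) = 6

A tropical monomial a ⊗ x^⊗i evaluates to a + i · x. Evaluating each term at x = 3:
  Term 0 contributes 6 + 0 · 3 = 6
  Term 1 contributes 8 + 1 · 3 = 11
  Term 2 contributes 4 + 2 · 3 = 10
p(3) = ⊕ of these = min[6, 11, 10] = 6.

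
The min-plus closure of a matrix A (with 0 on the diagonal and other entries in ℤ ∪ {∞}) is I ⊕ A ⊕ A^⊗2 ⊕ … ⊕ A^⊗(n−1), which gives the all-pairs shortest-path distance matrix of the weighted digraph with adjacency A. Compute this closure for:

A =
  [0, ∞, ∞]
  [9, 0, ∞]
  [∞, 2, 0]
Closure =
  [0, ∞, ∞]
  [9, 0, ∞]
  [11, 2, 0]

This is the Floyd-Warshall all-pairs shortest-path computation. For each intermediate vertex k = 0, 1, …, 2, update dist[i][j] ← min(dist[i][j], dist[i][k] + dist[k][j]). The final matrix gives, for each (i, j), the minimum total weight of any directed path from i to j (possibly empty when i = j).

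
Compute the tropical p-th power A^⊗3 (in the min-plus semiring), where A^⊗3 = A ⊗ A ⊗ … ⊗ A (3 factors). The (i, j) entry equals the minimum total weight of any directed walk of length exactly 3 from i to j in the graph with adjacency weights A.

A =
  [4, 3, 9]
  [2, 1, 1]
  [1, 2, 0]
A^⊗3 =
  [5, 5, 4]
  [2, 3, 1]
  [1, 2, 0]

Each entry (A^⊗3)_ij equals the minimum over all length-3 walks i = v_0 → v_1 → … → v_3 = j of Σ_t A[v_t][v_{t+1}]. For example, for (i, j) = (0, 2) we minimise over 9 possible intermediate vertex sequences; the minimum is 4, attained along the walk 0 → 1 → 2 → 2.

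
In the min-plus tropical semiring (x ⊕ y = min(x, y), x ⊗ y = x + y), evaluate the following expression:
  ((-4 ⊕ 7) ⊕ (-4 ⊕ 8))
((-4 ⊕ 7) ⊕ (-4 ⊕ 8)) = -4

Expand innermost to outermost. Recall ⊕ takes the minimum of its arguments and ⊗ takes their sum. Working out the expression ((-4 ⊕ 7) ⊕ (-4 ⊕ 8)) gives -4.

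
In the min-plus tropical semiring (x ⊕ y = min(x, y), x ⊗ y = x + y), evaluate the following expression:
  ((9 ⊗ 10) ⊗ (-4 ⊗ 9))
((9 ⊗ 10) ⊗ (-4 ⊗ 9)) = 24

Expand innermost to outermost. Recall ⊕ takes the minimum of its arguments and ⊗ takes their sum. Working out the expression ((9 ⊗ 10) ⊗ (-4 ⊗ 9)) gives 24.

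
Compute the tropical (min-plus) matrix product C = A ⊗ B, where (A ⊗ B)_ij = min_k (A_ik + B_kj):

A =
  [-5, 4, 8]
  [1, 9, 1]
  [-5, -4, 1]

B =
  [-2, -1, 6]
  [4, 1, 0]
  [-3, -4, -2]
A ⊗ B =
  [-7, -6, 1]
  [-2, -3, -1]
  [-7, -6, -4]

Apply the min-plus product entry-by-entry:
  C[0][0] = min over k of (A[0][0] + B[0][0] = -5 + -2 = -7, A[0][1] + B[1][0] = 4 + 4 = 8, A[0][2] + B[2][0] = 8 + -3 = 5) = -7 (attained at k = 0)
  C[0][1] = min over k of (A[0][0] + B[0][1] = -5 + -1 = -6, A[0][1] + B[1][1] = 4 + 1 = 5, A[0][2] + B[2][1] = 8 + -4 = 4) = -6 (attained at k = 0)
  C[0][2] = min over k of (A[0][0] + B[0][2] = -5 + 6 = 1, A[0][1] + B[1][2] = 4 + 0 = 4, A[0][2] + B[2][2] = 8 + -2 = 6) = 1 (attained at k = 0)
  C[1][0] = min over k of (A[1][0] + B[0][0] = 1 + -2 = -1, A[1][1] + B[1][0] = 9 + 4 = 13, A[1][2] + B[2][0] = 1 + -3 = -2) = -2 (attained at k = 2)
  C[1][1] = min over k of (A[1][0] + B[0][1] = 1 + -1 = 0, A[1][1] + B[1][1] = 9 + 1 = 10, A[1][2] + B[2][1] = 1 + -4 = -3) = -3 (attained at k = 2)
  C[1][2] = min over k of (A[1][0] + B[0][2] = 1 + 6 = 7, A[1][1] + B[1][2] = 9 + 0 = 9, A[1][2] + B[2][2] = 1 + -2 = -1) = -1 (attained at k = 2)
  C[2][0] = min over k of (A[2][0] + B[0][0] = -5 + -2 = -7, A[2][1] + B[1][0] = -4 + 4 = 0, A[2][2] + B[2][0] = 1 + -3 = -2) = -7 (attained at k = 0)
  C[2][1] = min over k of (A[2][0] + B[0][1] = -5 + -1 = -6, A[2][1] + B[1][1] = -4 + 1 = -3, A[2][2] + B[2][1] = 1 + -4 = -3) = -6 (attained at k = 0)
  C[2][2] = min over k of (A[2][0] + B[0][2] = -5 + 6 = 1, A[2][1] + B[1][2] = -4 + 0 = -4, A[2][2] + B[2][2] = 1 + -2 = -1) = -4 (attained at k = 1)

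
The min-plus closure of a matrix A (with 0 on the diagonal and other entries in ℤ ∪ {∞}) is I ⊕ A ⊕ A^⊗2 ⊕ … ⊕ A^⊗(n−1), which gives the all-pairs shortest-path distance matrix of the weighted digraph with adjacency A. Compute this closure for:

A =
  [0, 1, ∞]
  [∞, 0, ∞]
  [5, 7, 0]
Closure =
  [0, 1, ∞]
  [∞, 0, ∞]
  [5, 6, 0]

This is the Floyd-Warshall all-pairs shortest-path computation. For each intermediate vertex k = 0, 1, …, 2, update dist[i][j] ← min(dist[i][j], dist[i][k] + dist[k][j]). The final matrix gives, for each (i, j), the minimum total weight of any directed path from i to j (possibly empty when i = j).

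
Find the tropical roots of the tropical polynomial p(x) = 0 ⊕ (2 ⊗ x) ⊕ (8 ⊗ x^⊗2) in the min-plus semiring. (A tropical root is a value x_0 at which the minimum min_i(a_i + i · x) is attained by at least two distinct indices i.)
Roots: {-6, -2}

Each tropical root is a break point of the lower envelope of the lines y = a_i + i · x (there are 3 lines, with slopes 0, 1, ..., 2). Only the lines that attain the minimum somewhere contribute to roots; other lines are dominated. Here the surviving (envelope) indices are i = 2, i = 1, i = 0.
Intersections between consecutive envelope lines give the roots: for adjacent envelope indices i < j the intersection is x = (a_i − a_j) / (j − i). Reading off the sorted break points: {-6, -2}.
Verification: at each break x_0, at least two indices attain the minimum of min_i(a_i + i · x_0).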